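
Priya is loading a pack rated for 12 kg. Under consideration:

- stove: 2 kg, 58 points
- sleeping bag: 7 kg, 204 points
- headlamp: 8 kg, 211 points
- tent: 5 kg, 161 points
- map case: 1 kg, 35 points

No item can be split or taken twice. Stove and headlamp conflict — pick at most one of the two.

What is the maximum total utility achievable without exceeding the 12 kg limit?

A density-first pass picks stove + tent + map case — 254 at 8 kg.
Replace stove and map case with sleeping bag: the trade gains 111 net, giving 365 at 12 kg.
That's the maximum — no feasible swap from here does better than 365.

365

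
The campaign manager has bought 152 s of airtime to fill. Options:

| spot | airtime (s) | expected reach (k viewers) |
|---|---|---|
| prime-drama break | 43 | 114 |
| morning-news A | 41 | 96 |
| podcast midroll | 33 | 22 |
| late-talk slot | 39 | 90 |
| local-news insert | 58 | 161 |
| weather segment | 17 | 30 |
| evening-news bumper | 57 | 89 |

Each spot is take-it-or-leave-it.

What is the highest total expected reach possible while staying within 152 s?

Best packing: prime-drama break + morning-news A + local-news insert — 142 s, 371 total.
Next best is prime-drama break + late-talk slot + local-news insert at 365 (140 s) — short by 6.

371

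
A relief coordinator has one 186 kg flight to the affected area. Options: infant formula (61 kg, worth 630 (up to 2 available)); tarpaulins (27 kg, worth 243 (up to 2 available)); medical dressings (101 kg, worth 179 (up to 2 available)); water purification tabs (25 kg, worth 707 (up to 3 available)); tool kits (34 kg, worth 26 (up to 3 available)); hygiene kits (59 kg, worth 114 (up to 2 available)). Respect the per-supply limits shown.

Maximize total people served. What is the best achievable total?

2994

Infant formula + tarpaulins + 3×water purification tabs uses 163 of the 186 kg and totals 2994.
Every other selection either busts 186 kg or exceeds an availability limit or fails to beat 2994.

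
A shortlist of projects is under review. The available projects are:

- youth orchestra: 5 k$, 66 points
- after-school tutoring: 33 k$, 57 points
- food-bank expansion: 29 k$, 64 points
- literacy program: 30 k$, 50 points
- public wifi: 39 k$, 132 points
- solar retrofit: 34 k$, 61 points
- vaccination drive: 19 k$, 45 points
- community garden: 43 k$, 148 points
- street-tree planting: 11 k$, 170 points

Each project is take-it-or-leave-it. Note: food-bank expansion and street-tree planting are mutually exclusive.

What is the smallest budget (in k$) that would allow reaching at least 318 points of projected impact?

54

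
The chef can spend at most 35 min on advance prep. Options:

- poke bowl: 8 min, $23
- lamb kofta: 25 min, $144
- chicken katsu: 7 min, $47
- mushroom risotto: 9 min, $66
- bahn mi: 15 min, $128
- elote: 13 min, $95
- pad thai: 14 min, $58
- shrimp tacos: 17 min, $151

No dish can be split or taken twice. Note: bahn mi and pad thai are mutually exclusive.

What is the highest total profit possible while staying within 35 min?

By profit per min: shrimp tacos 8.88, bahn mi 8.53, mushroom risotto 7.33, elote 7.31 lead.
The ratio ordering already packs tightly: bahn mi + shrimp tacos, 32 min, 279.
That's the maximum — no feasible swap from here does better than 279.

279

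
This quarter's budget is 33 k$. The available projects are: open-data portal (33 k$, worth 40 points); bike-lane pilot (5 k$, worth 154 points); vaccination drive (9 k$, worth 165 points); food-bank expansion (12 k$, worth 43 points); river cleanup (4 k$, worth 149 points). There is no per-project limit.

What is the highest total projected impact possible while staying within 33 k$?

1197

Greedy by ratio would take 8×river cleanup: 32 k$ used, total 1192.
Dropping river cleanup frees 4 k$; slotting in bike-lane pilot (5 k$) lifts the total to 1197 at 33 k$.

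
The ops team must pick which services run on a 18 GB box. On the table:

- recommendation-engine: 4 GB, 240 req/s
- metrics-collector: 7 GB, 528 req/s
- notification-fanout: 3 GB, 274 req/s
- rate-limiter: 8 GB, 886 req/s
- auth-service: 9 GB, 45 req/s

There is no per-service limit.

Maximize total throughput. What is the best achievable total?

1772

Best packing: 2×rate-limiter — 16 GB, 1772 total.
The spare 2 GB is too small for any remaining service, and no exchange beats 1772.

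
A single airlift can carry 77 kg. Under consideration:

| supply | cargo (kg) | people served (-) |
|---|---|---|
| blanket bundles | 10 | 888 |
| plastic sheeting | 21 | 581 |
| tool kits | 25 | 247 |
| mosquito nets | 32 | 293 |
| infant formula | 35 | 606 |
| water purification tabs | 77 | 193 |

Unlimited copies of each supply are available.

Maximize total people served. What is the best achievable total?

6216

The ratio ordering already packs tightly: 7×blanket bundles, 70 kg, 6216.
Every other selection either busts 77 kg or fails to beat 6216.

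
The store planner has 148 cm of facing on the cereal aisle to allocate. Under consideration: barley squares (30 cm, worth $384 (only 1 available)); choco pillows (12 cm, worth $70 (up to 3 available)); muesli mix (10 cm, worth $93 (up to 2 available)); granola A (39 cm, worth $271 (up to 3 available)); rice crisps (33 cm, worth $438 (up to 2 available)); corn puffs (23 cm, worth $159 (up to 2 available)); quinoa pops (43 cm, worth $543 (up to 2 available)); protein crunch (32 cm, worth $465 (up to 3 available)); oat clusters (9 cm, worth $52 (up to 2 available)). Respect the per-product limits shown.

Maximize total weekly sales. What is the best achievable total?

1990

Taking the top-ratio products first gives muesli mix + rice crisps + 3×protein crunch + oat clusters for 1978 (148 cm).
The 43 cm tied up in muesli mix and rice crisps is better spent on quinoa pops — total rises to 1990 (148 cm).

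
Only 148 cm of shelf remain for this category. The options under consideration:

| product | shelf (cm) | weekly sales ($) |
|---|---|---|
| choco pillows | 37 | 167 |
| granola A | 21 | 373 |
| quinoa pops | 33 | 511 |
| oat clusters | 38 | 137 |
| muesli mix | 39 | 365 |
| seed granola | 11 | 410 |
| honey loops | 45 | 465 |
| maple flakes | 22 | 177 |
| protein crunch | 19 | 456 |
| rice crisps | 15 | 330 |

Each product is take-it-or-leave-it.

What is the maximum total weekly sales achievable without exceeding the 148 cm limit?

Density check — seed granola 37.27, protein crunch 24.00, rice crisps 22.00 are the best per cm.
Best packing: granola A + quinoa pops + seed granola + honey loops + protein crunch + rice crisps — 144 cm, 2545 total.
An exhaustive check of the 1024 subsets confirms 2545.

2545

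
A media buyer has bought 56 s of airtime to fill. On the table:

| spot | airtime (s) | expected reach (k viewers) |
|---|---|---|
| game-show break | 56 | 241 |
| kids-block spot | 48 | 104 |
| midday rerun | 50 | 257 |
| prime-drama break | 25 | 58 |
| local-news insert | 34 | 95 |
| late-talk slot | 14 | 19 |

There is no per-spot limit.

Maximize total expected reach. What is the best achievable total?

257

By expected reach per s: midday rerun 5.14, game-show break 4.30, local-news insert 2.79 lead.
Midday rerun uses 50 of the 56 s and totals 257.
The spare 6 s is too small for any remaining spot, and no exchange beats 257.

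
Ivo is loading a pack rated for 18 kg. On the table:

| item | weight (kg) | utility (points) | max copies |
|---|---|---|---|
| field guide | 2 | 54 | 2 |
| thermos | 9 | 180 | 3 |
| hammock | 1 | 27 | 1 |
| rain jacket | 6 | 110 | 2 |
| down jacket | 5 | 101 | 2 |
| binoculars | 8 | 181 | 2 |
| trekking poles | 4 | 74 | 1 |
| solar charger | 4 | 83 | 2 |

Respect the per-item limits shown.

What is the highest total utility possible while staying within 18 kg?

The ratio heuristic lands on 2×field guide + hammock + binoculars + solar charger (399) but leaves 1 kg idle.
The 4 kg tied up in solar charger is better spent on down jacket — total rises to 417 (18 kg).

417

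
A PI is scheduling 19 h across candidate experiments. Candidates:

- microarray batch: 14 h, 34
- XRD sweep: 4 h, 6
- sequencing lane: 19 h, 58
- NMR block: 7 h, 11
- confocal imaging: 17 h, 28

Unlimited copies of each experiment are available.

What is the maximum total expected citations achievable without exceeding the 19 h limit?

58

Sequencing lane uses 19 of the 19 h and totals 58.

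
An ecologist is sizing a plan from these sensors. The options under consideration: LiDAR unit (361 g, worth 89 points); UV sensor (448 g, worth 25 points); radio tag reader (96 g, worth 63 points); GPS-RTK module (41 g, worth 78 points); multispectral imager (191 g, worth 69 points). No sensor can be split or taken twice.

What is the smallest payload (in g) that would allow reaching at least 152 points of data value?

328

Need the lightest bundle worth ≥ 152.
Taking radio tag reader + GPS-RTK module + multispectral imager gives 210 (≥ 152) for 328 g.
No combination under 328 g hits 152.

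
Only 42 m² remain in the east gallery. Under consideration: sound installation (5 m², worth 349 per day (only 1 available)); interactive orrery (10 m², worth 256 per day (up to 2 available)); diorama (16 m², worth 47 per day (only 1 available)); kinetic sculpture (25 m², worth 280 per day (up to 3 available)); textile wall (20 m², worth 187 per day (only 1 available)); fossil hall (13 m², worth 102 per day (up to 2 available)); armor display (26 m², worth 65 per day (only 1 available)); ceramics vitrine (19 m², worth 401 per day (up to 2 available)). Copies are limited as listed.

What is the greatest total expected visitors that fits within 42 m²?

By expected visitors per m²: sound installation 69.80, interactive orrery 25.60, ceramics vitrine 21.11, kinetic sculpture 11.20 lead.
Filling by ratio: sound installation + 2×interactive orrery + fossil hall for 963, with 4 m² left unused.
The 23 m² tied up in interactive orrery and fossil hall is better spent on ceramics vitrine — total rises to 1006 (34 m²).
The spare 8 m² is too small for any remaining exhibit, and no exchange beats 1006.

1006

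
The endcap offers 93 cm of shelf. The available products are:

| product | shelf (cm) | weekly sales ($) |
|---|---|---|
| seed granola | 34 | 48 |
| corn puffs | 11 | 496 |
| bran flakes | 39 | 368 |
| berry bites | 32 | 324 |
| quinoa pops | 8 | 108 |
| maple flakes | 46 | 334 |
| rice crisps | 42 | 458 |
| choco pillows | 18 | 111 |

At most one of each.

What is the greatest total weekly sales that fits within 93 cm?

By weekly sales per cm: corn puffs 45.09, quinoa pops 13.50, rice crisps 10.90, berry bites 10.12 lead.
Corn puffs + berry bites + quinoa pops + rice crisps uses 93 of the 93 cm and totals 1386.
No other feasible combination exceeds 1386.

1386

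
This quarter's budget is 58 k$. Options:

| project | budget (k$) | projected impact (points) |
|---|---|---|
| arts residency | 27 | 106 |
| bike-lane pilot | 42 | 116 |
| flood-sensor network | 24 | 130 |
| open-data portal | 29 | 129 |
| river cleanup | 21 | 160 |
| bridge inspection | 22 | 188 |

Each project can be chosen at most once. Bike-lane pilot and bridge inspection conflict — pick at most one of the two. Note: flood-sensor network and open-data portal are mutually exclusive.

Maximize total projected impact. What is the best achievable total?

Taking river cleanup + bridge inspection: 43 k$ used, 348 in projected impact.
The spare 15 k$ is too small for any remaining project, and no feasible exchange beats 348.

348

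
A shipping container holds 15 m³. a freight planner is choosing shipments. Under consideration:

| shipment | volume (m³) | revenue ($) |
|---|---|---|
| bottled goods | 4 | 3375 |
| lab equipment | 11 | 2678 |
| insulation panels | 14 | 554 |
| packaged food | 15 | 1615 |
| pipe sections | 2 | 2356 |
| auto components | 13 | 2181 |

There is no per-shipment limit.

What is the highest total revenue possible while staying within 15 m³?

The ratio ordering already packs tightly: 7×pipe sections, 14 m³, 16492.
Nothing else within 15 m³ beats 16492.

16492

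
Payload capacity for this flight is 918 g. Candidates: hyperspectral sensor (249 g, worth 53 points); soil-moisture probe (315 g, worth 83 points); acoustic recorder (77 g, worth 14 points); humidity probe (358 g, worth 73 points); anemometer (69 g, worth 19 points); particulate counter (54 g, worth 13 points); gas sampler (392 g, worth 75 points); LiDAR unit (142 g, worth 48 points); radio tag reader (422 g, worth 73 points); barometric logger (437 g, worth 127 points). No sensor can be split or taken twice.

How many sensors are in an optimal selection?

Best achievable data value is 258.
One optimal bundle: soil-moisture probe + LiDAR unit + barometric logger (894 g).
Any selection reaching 258 contains exactly 3 sensors.

3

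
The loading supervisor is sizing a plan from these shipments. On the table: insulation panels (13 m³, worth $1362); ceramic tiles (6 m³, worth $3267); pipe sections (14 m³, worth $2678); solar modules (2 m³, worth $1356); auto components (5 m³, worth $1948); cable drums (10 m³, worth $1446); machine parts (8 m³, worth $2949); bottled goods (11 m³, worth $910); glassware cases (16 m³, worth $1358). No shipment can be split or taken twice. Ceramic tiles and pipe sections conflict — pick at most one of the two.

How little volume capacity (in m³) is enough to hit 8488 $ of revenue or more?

Need the lightest bundle worth ≥ 8488.
ceramic tiles + solar modules + auto components + machine parts: 9520 revenue at 21 m³.
Any bundle with less than 21 m³ falls short of 8488.

21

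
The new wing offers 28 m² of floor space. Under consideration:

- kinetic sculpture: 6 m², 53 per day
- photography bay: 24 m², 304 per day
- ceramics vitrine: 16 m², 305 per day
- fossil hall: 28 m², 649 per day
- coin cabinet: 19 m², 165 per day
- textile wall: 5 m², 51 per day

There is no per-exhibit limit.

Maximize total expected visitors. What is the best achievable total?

649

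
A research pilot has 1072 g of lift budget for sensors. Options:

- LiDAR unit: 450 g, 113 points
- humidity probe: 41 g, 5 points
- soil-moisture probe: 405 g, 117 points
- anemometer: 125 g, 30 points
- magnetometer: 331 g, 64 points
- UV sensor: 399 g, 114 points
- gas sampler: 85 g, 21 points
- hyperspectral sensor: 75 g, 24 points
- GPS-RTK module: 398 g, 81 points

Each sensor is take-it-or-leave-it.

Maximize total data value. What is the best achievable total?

290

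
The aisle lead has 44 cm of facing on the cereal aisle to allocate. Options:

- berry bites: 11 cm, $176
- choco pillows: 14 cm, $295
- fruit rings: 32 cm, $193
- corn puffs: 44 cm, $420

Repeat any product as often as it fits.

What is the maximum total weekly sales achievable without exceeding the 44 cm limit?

Best packing: 3×choco pillows — 42 cm, 885 total.
Nothing else within 44 cm beats 885.

885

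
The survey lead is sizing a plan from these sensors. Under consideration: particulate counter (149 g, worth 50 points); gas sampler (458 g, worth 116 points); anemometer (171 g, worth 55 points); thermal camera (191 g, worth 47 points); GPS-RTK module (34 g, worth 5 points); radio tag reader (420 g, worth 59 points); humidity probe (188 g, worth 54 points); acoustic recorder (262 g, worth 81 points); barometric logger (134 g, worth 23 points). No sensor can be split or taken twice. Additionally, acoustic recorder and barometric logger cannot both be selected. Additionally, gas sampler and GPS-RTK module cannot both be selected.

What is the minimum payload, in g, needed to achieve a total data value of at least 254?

Minimise g subject to total data value ≥ 254.
Taking particulate counter + anemometer + thermal camera + humidity probe + acoustic recorder gives 287 (≥ 254) for 961 g.
No combination under 961 g hits 254.

961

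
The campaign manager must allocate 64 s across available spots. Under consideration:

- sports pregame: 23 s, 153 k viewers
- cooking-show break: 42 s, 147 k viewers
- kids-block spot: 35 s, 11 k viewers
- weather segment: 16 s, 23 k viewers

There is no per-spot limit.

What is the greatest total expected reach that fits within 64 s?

Best packing: 2×sports pregame + weather segment — 62 s, 329 total.
No other feasible combination exceeds 329.

329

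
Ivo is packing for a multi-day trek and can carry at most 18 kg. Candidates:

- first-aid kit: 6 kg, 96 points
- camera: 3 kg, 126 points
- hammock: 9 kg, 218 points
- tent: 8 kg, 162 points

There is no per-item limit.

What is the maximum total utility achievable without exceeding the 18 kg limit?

756

Taking 6×camera: 18 kg used, 756 in utility.
Nothing else within 18 kg beats 756.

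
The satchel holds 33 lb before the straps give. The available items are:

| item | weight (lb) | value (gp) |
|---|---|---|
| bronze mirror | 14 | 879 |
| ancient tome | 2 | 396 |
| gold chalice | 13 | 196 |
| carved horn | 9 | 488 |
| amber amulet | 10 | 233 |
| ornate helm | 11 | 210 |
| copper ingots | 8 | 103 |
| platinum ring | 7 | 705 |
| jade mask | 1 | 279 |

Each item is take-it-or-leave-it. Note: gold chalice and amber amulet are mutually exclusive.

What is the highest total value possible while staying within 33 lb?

2747

Bronze mirror + ancient tome + carved horn + platinum ring + jade mask uses 33 of the 33 lb and totals 2747.
Runner-up bronze mirror + ancient tome + carved horn + platinum ring tops out at 2468.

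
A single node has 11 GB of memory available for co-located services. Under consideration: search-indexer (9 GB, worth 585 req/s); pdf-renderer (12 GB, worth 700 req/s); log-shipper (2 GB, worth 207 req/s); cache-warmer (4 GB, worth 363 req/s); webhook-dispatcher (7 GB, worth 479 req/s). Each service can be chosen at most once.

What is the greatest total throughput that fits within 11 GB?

842

Density check — log-shipper 103.50, cache-warmer 90.75, webhook-dispatcher 68.43, search-indexer 65.00 are the best per GB.
A density-first pass picks log-shipper + cache-warmer — 570 at 6 GB.
Replace log-shipper with webhook-dispatcher: the trade gains 272 net, giving 842 at 11 GB.
Nothing else within 11 GB beats 842.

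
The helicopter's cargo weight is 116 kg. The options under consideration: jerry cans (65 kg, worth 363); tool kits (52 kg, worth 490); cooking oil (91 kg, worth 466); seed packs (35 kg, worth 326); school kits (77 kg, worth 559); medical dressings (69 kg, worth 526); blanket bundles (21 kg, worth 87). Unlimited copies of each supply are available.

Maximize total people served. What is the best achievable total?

980

2×tool kits uses 104 of the 116 kg and totals 980.
No other feasible combination exceeds 980.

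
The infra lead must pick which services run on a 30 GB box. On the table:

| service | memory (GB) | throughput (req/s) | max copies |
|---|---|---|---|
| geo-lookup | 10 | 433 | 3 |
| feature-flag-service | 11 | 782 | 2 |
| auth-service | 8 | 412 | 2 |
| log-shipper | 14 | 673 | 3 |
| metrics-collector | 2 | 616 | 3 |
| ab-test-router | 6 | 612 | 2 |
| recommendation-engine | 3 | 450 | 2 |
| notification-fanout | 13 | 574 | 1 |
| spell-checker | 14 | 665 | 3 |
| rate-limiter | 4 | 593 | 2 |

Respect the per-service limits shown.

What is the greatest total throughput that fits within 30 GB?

A density-first pass picks 3×metrics-collector + ab-test-router + 2×recommendation-engine + 2×rate-limiter — 4546 at 26 GB.
The 3 GB tied up in recommendation-engine is better spent on ab-test-router — total rises to 4708 (29 GB).

4708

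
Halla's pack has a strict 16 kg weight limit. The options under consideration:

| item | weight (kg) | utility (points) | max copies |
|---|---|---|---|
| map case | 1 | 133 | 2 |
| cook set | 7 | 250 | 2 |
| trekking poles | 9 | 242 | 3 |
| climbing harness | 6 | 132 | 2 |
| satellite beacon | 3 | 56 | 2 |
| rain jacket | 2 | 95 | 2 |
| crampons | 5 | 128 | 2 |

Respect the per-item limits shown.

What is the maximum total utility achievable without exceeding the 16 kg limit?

766

By utility per kg: map case 133.00, rain jacket 47.50, cook set 35.71, trekking poles 26.89 lead.
A density-first pass picks 2×map case + cook set + satellite beacon + 2×rain jacket — 762 at 16 kg.
The 7 kg tied up in satellite beacon and 2×rain jacket is better spent on cook set — total rises to 766 (16 kg).
That's the maximum — no swap from here does better than 766.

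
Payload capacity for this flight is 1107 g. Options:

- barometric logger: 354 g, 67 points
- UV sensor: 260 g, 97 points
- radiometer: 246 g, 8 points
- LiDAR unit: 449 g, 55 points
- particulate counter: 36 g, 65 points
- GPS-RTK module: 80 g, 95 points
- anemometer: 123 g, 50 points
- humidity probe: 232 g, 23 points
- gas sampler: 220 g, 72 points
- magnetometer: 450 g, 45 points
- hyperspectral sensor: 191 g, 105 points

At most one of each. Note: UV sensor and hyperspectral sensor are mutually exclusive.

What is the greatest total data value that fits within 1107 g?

Taking barometric logger + particulate counter + GPS-RTK module + anemometer + gas sampler + hyperspectral sensor: 1004 g used, 454 in data value.
No other feasible combination exceeds 454.

454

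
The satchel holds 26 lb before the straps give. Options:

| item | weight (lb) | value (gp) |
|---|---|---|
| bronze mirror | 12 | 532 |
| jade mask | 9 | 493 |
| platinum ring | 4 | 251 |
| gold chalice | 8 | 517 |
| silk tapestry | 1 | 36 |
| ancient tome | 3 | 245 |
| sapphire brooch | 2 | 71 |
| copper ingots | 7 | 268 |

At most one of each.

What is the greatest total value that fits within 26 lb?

1577

By value per lb: ancient tome 81.67, gold chalice 64.62, platinum ring 62.75, jade mask 54.78 lead.
A density-first pass picks jade mask + platinum ring + gold chalice + silk tapestry + ancient tome — 1542 at 25 lb.
The 1 lb tied up in silk tapestry is better spent on sapphire brooch — total rises to 1577 (26 lb).
Every other selection either busts 26 lb or fails to beat 1577.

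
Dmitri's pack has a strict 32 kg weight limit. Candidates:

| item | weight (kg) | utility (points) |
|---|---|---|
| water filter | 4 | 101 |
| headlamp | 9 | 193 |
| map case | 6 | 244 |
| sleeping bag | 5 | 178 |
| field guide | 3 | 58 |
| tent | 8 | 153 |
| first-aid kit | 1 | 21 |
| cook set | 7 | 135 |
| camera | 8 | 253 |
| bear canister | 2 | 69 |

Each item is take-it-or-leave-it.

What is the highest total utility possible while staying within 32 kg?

980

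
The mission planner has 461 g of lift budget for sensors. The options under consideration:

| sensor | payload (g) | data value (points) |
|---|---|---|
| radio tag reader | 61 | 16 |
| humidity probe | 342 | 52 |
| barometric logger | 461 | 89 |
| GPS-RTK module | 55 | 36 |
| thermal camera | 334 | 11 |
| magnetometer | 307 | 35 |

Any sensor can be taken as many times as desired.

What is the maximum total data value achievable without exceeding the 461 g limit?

288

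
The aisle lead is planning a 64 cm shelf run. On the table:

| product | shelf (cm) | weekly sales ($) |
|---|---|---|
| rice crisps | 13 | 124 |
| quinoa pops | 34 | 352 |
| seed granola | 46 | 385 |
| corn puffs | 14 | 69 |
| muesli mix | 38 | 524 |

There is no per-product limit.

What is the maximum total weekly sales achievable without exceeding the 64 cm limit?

772

Best packing: 2×rice crisps + muesli mix — 64 cm, 772 total.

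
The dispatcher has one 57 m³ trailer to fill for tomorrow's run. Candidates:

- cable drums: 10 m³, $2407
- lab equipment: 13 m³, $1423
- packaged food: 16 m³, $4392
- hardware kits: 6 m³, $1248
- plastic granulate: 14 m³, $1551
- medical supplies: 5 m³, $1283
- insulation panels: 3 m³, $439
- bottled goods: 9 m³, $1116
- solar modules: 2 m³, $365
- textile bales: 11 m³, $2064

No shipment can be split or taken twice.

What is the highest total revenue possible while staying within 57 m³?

12510

Ranking by ratio (revenue/m³): packaged food 274.50, medical supplies 256.60, cable drums 240.70, hardware kits 208.00.
Taking the top-ratio shipments first gives cable drums + packaged food + hardware kits + medical supplies + insulation panels + solar modules + textile bales for 12198 (53 m³).
The 5 m³ tied up in insulation panels and solar modules is better spent on bottled goods — total rises to 12510 (57 m³).
The closest alternative, cable drums + packaged food + hardware kits + medical supplies + insulation panels + solar modules + textile bales, reaches only 12198.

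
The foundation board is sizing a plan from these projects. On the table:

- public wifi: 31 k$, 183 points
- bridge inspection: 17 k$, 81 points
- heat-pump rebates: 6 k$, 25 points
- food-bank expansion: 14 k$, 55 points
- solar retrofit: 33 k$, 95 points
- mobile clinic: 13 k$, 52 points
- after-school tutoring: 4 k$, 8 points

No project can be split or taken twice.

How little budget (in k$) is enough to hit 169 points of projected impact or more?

31

Minimise k$ subject to total projected impact ≥ 169.
public wifi: 183 projected impact at 31 k$.
Any bundle with less than 31 k$ falls short of 169.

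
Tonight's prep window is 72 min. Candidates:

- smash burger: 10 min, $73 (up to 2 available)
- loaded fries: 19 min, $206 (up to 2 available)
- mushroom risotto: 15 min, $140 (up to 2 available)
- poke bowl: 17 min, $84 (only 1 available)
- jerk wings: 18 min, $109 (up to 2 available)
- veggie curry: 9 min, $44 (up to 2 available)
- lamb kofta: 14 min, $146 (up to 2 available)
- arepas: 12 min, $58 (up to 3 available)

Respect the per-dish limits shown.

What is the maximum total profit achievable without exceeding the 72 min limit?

711

Ranking by ratio (profit/min): loaded fries 10.84, lamb kofta 10.43, mushroom risotto 9.33.
Filling by ratio: 2×loaded fries + 2×lamb kofta for 704, with 6 min left unused.
The 19 min tied up in loaded fries is better spent on smash burger + mushroom risotto — total rises to 711 (72 min).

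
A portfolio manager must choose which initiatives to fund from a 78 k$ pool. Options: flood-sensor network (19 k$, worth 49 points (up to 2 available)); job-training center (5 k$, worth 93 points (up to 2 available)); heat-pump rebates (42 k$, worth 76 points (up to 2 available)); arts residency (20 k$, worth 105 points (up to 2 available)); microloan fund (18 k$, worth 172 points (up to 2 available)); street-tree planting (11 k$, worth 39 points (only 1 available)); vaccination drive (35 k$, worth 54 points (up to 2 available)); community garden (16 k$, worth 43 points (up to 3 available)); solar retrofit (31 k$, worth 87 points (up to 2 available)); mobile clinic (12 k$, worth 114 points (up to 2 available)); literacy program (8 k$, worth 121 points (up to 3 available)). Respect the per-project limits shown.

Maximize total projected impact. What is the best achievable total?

A density-first pass picks 2×job-training center + 2×microloan fund + 3×literacy program — 893 at 70 k$.
Dropping microloan fund frees 18 k$; slotting in 2×mobile clinic (24 k$) lifts the total to 949 at 76 k$.
The spare 2 k$ is too small for any remaining project, and no exchange beats 949.

949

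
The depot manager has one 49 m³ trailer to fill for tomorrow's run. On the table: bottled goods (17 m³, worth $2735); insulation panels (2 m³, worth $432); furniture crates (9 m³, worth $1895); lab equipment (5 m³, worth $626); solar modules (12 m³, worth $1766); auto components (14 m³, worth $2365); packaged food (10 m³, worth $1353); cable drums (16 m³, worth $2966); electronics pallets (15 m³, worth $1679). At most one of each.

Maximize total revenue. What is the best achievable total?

8654

Ranking by ratio (revenue/m³): insulation panels 216.00, furniture crates 210.56, cable drums 185.38, auto components 168.93.
Taking the top-ratio shipments first gives insulation panels + furniture crates + lab equipment + auto components + cable drums for 8284 (46 m³).
The 14 m³ tied up in auto components is better spent on bottled goods — total rises to 8654 (49 m³).
That's the maximum — no swap from here does better than 8654.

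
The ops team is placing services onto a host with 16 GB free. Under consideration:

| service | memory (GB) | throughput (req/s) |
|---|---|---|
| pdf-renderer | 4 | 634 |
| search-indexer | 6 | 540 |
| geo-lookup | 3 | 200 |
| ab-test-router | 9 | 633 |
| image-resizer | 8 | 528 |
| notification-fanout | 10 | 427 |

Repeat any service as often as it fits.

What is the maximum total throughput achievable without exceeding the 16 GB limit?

By throughput per GB: pdf-renderer 158.50, search-indexer 90.00, ab-test-router 70.33, geo-lookup 66.67 lead.
The ratio ordering already packs tightly: 4×pdf-renderer, 16 GB, 2536.

2536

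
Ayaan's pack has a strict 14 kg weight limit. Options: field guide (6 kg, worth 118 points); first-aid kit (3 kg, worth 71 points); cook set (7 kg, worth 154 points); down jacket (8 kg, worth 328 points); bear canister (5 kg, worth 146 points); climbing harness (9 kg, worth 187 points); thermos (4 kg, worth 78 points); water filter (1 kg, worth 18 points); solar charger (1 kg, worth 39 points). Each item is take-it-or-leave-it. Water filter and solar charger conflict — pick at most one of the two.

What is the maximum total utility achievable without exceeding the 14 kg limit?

Down jacket + bear canister + solar charger uses 14 of the 14 kg and totals 513.
Next best is down jacket + bear canister + water filter at 492 (14 kg) — short by 21.

513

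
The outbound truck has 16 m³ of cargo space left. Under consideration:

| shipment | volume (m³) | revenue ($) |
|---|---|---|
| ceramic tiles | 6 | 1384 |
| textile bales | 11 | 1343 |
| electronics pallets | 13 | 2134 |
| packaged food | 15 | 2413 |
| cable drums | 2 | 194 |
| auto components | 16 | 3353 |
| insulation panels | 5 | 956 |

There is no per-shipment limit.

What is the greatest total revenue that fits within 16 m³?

Density check — ceramic tiles 230.67, auto components 209.56, insulation panels 191.20 are the best per m³.
Taking the top-ratio shipments first gives 2×ceramic tiles + 2×cable drums for 3156 (16 m³).
Replace 2×ceramic tiles and 2×cable drums with auto components: the trade gains 197 net, giving 3353 at 16 m³.

3353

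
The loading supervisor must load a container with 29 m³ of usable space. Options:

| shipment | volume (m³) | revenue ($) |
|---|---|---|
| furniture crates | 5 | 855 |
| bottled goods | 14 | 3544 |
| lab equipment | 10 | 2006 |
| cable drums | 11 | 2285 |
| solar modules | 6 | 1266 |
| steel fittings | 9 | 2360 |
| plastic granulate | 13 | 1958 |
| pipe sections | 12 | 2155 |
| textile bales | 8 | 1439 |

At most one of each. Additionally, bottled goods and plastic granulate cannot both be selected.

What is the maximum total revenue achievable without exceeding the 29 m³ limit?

7170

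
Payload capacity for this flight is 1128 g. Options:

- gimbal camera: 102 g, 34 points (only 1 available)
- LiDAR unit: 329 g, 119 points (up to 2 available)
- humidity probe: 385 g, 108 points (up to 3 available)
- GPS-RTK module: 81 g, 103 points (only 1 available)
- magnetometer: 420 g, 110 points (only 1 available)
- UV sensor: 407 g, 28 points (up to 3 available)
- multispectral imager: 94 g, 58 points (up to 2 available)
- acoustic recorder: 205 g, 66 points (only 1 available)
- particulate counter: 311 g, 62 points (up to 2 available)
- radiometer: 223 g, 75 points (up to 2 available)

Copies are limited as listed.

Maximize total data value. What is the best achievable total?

513

The ratio heuristic lands on gimbal camera + 2×LiDAR unit + GPS-RTK module + 2×multispectral imager (491) but leaves 99 g idle.
Dropping LiDAR unit frees 329 g; slotting in acoustic recorder + radiometer (428 g) lifts the total to 513 at 1128 g.
Nothing else within 1128 g beats 513.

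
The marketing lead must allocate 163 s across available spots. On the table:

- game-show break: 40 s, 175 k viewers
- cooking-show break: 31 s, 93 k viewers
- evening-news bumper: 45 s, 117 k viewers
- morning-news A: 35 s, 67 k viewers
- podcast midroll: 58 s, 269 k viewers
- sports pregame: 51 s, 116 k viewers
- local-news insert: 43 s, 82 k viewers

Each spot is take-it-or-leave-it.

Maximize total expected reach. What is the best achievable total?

Ranking by ratio (expected reach/s): podcast midroll 4.64, game-show break 4.38, cooking-show break 3.00.
Filling by ratio: game-show break + cooking-show break + podcast midroll for 537, with 34 s left unused.
Replace cooking-show break with evening-news bumper: the trade gains 24 net, giving 561 at 143 s.
An exhaustive check of the 128 subsets confirms 561.

561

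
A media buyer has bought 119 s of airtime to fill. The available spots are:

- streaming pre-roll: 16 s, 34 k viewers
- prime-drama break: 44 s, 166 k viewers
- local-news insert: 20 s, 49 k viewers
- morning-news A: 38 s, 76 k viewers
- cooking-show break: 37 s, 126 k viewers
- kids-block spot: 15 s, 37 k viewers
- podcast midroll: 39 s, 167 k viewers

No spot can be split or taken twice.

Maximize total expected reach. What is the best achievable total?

419

By expected reach per s: podcast midroll 4.28, prime-drama break 3.77, cooking-show break 3.41 lead.
Taking prime-drama break + local-news insert + kids-block spot + podcast midroll: 118 s used, 419 in expected reach.
Next best is streaming pre-roll + prime-drama break + local-news insert + podcast midroll at 416 (119 s) — short by 3.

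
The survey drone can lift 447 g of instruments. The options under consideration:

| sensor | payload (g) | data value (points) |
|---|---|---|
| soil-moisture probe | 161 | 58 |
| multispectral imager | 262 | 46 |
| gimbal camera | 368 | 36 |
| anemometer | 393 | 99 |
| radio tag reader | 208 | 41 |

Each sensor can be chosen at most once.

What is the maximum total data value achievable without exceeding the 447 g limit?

104

By data value per g: soil-moisture probe 0.36, anemometer 0.25, radio tag reader 0.20, multispectral imager 0.18 lead.
Greedy by ratio would take soil-moisture probe + radio tag reader: 369 g used, total 99.
Replace radio tag reader with multispectral imager: the trade gains 5 net, giving 104 at 423 g.
Runner-up anemometer tops out at 99.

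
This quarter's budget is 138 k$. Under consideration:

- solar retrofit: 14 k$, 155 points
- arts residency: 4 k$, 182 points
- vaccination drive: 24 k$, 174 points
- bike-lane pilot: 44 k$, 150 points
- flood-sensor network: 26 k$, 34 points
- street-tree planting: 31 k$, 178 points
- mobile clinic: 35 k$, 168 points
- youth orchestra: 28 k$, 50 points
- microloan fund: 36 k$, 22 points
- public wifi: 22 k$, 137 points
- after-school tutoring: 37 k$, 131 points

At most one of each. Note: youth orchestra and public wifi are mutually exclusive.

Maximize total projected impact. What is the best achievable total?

994

By projected impact per k$: arts residency 45.50, solar retrofit 11.07, vaccination drive 7.25, public wifi 6.23 lead.
Solar retrofit + arts residency + vaccination drive + street-tree planting + mobile clinic + public wifi uses 130 of the 138 k$ and totals 994.
The closest alternative, solar retrofit + arts residency + vaccination drive + street-tree planting + public wifi + after-school tutoring, reaches only 957.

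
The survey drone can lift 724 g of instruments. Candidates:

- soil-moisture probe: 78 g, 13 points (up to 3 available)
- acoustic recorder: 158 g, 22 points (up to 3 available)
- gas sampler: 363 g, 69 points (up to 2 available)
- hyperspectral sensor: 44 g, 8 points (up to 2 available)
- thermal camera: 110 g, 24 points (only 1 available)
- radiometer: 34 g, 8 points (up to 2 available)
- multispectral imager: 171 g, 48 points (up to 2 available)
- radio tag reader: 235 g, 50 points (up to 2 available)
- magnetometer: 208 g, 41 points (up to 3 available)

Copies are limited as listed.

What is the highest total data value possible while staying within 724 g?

178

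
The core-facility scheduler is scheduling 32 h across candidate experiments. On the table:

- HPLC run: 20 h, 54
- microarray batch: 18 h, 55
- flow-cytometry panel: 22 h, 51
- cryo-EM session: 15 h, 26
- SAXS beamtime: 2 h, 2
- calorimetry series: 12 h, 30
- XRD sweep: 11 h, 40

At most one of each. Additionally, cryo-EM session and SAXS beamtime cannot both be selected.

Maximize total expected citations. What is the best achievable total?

The ratio ordering already packs tightly: microarray batch + SAXS beamtime + XRD sweep, 31 h, 97.
The closest alternative, microarray batch + XRD sweep, reaches only 95.

97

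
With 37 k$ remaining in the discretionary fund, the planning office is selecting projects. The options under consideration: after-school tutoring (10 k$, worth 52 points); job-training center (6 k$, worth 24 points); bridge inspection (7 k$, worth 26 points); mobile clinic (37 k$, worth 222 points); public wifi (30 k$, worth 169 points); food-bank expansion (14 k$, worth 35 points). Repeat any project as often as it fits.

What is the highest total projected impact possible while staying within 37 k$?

222

Density check — mobile clinic 6.00, public wifi 5.63, after-school tutoring 5.20, job-training center 4.00 are the best per k$.
Taking mobile clinic: 37 k$ used, 222 in projected impact.
Nothing else within 37 k$ beats 222.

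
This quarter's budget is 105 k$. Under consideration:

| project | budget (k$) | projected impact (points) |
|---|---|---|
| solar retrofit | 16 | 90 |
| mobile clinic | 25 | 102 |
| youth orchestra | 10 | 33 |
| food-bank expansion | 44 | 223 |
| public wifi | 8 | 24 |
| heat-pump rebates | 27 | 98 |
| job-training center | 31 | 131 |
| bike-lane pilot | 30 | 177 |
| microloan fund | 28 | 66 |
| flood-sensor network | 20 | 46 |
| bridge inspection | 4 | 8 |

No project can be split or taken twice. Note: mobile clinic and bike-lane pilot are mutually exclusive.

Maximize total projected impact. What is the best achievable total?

Density check — bike-lane pilot 5.90, solar retrofit 5.62, food-bank expansion 5.07, job-training center 4.23 are the best per k$.
Taking food-bank expansion + job-training center + bike-lane pilot: 105 k$ used, 531 in projected impact.
Solar retrofit + youth orchestra + food-bank expansion + bike-lane pilot + bridge inspection (104 k$) also reaches 531 — a tie, but nothing goes higher.

531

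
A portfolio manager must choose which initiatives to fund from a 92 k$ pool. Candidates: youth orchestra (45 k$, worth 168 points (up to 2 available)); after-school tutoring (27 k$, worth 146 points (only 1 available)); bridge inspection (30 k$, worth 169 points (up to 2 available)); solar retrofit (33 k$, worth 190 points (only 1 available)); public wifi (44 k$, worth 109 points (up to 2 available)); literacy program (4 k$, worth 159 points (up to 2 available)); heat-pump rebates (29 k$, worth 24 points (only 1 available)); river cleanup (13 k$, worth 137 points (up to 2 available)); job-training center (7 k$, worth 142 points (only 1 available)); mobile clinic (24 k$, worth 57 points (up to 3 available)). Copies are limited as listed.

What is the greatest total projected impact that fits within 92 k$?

956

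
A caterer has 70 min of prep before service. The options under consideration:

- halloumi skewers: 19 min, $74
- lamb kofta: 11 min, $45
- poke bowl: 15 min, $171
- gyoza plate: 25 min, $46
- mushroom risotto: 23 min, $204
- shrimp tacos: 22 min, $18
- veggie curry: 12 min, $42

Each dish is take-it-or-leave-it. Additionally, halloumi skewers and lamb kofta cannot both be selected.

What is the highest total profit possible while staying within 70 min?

491

Best packing: halloumi skewers + poke bowl + mushroom risotto + veggie curry — 69 min, 491 total.
Nothing else feasible within 70 min beats 491.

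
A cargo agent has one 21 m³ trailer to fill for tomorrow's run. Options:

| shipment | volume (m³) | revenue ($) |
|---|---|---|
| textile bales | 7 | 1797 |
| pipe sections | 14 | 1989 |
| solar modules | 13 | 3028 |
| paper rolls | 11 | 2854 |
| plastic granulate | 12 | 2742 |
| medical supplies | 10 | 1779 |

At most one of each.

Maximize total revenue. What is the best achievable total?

4825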